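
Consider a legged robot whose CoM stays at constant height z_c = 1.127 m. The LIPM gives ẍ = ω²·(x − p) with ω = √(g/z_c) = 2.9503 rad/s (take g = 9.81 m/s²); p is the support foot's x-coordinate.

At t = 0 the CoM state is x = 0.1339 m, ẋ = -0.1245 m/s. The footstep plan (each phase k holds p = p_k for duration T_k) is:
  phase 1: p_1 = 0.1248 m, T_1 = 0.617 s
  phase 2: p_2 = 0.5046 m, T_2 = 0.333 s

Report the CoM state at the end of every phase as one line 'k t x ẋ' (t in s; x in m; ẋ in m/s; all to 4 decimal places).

1 0.6170 0.0268 -0.3137
2 0.9500 -0.3451 -2.0965

phase 1: p=0.1248, T=0.617, ωT=1.820335, cosh=3.167949, sinh=3.005978; start (x,ẋ)=(0.133900, -0.124500) → end (x,ẋ)=(0.026779, -0.313706)
phase 2: p=0.5046, T=0.333, ωT=0.982450, cosh=1.522692, sinh=1.148300; start (x,ẋ)=(0.026779, -0.313706) → end (x,ẋ)=(-0.345074, -2.096454)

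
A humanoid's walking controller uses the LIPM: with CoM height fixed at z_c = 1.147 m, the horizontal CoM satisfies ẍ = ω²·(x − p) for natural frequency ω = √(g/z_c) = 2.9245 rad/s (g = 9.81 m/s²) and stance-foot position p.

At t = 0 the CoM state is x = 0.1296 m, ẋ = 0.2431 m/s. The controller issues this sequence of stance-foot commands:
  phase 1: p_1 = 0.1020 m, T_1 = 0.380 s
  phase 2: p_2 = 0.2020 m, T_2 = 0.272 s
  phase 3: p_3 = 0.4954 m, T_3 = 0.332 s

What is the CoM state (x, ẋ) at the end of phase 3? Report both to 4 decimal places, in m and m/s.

phase 1: p=0.1020, T=0.380, ωT=1.111310, cosh=1.683732, sinh=1.354604; start (x,ẋ)=(0.129600, 0.243100) → end (x,ẋ)=(0.261073, 0.518654)
phase 2: p=0.2020, T=0.272, ωT=0.795464, cosh=1.333420, sinh=0.882048; start (x,ẋ)=(0.261073, 0.518654) → end (x,ẋ)=(0.437198, 0.843965)
phase 3: p=0.4954, T=0.332, ωT=0.970934, cosh=1.509569, sinh=1.130840; start (x,ẋ)=(0.437198, 0.843965) → end (x,ẋ)=(0.733883, 1.081543)

x = 0.7339, ẋ = 1.0815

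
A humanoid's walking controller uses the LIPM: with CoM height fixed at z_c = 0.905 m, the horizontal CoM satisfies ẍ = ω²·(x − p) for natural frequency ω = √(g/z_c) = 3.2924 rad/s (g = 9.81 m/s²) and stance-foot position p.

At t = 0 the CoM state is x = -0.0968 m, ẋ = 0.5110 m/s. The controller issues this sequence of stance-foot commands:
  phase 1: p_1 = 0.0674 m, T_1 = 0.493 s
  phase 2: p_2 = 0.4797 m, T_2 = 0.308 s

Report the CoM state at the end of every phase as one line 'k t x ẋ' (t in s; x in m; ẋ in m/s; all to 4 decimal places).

phase 1: p=0.0674, T=0.493, ωT=1.623153, cosh=2.633162, sinh=2.435887; start (x,ẋ)=(-0.096800, 0.511000) → end (x,ẋ)=(0.013099, 0.028676)
phase 2: p=0.4797, T=0.308, ωT=1.014059, cosh=1.559756, sinh=1.197013; start (x,ẋ)=(0.013099, 0.028676) → end (x,ẋ)=(-0.237658, -1.794168)

1 0.4930 0.0131 0.0287
2 0.8010 -0.2377 -1.7942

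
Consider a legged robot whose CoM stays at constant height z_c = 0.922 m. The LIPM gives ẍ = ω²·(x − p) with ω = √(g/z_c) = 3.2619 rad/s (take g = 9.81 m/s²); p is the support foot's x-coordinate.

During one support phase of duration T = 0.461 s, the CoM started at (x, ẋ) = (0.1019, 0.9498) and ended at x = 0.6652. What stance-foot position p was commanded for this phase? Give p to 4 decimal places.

ωT = 3.2619·0.461 = 1.503736; cosh(ωT) = 2.360381, sinh(ωT) = 2.138083
x(T) = p + (x₀−p)·cosh(ωT) + (ẋ₀/ω)·sinh(ωT) ⇒ p·(1 − cosh) = x(T) − x₀·cosh − (ẋ₀/ω)·sinh
numerator   = 0.6652 − (0.1019)·2.360381 − (0.9498/3.2619)·2.138083 = -0.197890
denominator = 1 − 2.360381 = -1.360381
p = -0.197890 / -1.360381 = 0.1455

p = 0.1455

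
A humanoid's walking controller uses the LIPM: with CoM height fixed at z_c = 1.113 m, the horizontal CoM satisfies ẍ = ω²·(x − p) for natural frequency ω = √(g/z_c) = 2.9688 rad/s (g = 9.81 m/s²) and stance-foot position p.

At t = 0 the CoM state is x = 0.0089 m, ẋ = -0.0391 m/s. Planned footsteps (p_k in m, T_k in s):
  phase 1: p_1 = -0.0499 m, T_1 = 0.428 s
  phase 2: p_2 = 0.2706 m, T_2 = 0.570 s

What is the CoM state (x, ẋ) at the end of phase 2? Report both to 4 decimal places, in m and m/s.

phase 1: p=-0.0499, T=0.428, ωT=1.270646, cosh=1.921903, sinh=1.641252; start (x,ẋ)=(0.008900, -0.039100) → end (x,ẋ)=(0.041492, 0.211360)
phase 2: p=0.2706, T=0.570, ωT=1.692216, cosh=2.807807, sinh=2.623696; start (x,ẋ)=(0.041492, 0.211360) → end (x,ẋ)=(-0.185901, -1.191117)

x = -0.1859, ẋ = -1.1911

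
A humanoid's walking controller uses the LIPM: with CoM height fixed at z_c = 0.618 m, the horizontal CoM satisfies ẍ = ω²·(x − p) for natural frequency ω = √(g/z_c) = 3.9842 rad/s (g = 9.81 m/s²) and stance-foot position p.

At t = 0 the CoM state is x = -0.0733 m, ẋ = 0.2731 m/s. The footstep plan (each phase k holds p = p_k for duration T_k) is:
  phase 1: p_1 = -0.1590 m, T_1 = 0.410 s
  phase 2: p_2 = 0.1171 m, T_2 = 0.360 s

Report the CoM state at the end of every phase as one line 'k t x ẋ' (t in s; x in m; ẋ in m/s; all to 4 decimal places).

phase 1: p=-0.1590, T=0.410, ωT=1.633522, cosh=2.658561, sinh=2.463321; start (x,ẋ)=(-0.073300, 0.273100) → end (x,ẋ)=(0.237689, 1.567144)
phase 2: p=0.1171, T=0.360, ωT=1.434312, cosh=2.217518, sinh=1.979239; start (x,ẋ)=(0.237689, 1.567144) → end (x,ẋ)=(1.163021, 4.426096)

1 0.4100 0.2377 1.5671
2 0.7700 1.1630 4.4261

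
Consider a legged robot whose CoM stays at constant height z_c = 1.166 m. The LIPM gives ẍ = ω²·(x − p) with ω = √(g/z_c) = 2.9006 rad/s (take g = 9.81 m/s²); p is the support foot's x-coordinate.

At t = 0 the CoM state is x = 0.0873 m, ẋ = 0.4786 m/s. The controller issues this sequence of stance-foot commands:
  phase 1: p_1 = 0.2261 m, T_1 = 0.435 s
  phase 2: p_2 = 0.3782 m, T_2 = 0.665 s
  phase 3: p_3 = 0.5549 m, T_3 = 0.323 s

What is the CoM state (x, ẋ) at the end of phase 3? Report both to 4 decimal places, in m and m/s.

x = -0.2351, ẋ = -2.0513

phase 1: p=0.2261, T=0.435, ωT=1.261761, cosh=1.907395, sinh=1.624240; start (x,ẋ)=(0.087300, 0.478600) → end (x,ẋ)=(0.229354, 0.258955)
phase 2: p=0.3782, T=0.665, ωT=1.928899, cosh=3.513619, sinh=3.368310; start (x,ẋ)=(0.229354, 0.258955) → end (x,ẋ)=(0.155921, -0.544377)
phase 3: p=0.5549, T=0.323, ωT=0.936894, cosh=1.471943, sinh=1.080099; start (x,ẋ)=(0.155921, -0.544377) → end (x,ẋ)=(-0.235084, -2.051267)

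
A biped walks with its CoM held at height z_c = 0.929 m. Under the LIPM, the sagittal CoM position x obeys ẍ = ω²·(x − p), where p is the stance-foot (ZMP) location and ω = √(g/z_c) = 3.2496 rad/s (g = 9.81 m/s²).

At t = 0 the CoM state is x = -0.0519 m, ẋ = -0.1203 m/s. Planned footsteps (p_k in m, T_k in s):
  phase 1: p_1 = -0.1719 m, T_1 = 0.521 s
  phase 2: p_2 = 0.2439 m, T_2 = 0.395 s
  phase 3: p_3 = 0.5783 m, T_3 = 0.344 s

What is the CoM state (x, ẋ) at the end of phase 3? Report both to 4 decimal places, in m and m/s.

x = 0.1895, ẋ = -0.7943

phase 1: p=-0.1719, T=0.521, ωT=1.693042, cosh=2.809974, sinh=2.626015; start (x,ẋ)=(-0.051900, -0.120300) → end (x,ẋ)=(0.068082, 0.685980)
phase 2: p=0.2439, T=0.395, ωT=1.283592, cosh=1.943311, sinh=1.666271; start (x,ẋ)=(0.068082, 0.685980) → end (x,ẋ)=(0.253975, 0.381068)
phase 3: p=0.5783, T=0.344, ωT=1.117862, cosh=1.692644, sinh=1.365666; start (x,ẋ)=(0.253975, 0.381068) → end (x,ẋ)=(0.189480, -0.794297)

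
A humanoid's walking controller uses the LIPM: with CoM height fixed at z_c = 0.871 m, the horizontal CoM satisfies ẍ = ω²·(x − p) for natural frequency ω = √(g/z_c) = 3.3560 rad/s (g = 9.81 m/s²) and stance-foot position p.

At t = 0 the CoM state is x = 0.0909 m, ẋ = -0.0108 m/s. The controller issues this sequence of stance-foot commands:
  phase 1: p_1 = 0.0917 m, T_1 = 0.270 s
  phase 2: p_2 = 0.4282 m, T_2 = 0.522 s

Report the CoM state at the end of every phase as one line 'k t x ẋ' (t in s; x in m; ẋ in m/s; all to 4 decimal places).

phase 1: p=0.0917, T=0.270, ωT=0.906120, cosh=1.439396, sinh=1.035306; start (x,ẋ)=(0.090900, -0.010800) → end (x,ẋ)=(0.087217, -0.018325)
phase 2: p=0.4282, T=0.522, ωT=1.751832, cosh=2.969305, sinh=2.795849; start (x,ẋ)=(0.087217, -0.018325) → end (x,ẋ)=(-0.599550, -3.253814)

1 0.2700 0.0872 -0.0183
2 0.7920 -0.5995 -3.2538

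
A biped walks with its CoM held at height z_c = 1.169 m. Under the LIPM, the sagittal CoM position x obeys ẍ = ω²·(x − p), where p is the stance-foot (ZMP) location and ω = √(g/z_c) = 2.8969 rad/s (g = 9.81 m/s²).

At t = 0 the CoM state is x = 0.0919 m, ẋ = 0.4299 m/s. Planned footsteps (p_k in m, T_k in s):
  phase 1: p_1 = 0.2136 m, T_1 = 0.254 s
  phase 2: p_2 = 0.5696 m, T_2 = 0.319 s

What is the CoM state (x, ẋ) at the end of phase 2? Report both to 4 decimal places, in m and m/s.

phase 1: p=0.2136, T=0.254, ωT=0.735813, cosh=1.283147, sinh=0.804031; start (x,ẋ)=(0.091900, 0.429900) → end (x,ẋ)=(0.176759, 0.268162)
phase 2: p=0.5696, T=0.319, ωT=0.924111, cosh=1.458256, sinh=1.061372; start (x,ẋ)=(0.176759, 0.268162) → end (x,ẋ)=(0.094987, -0.816815)

x = 0.0950, ẋ = -0.8168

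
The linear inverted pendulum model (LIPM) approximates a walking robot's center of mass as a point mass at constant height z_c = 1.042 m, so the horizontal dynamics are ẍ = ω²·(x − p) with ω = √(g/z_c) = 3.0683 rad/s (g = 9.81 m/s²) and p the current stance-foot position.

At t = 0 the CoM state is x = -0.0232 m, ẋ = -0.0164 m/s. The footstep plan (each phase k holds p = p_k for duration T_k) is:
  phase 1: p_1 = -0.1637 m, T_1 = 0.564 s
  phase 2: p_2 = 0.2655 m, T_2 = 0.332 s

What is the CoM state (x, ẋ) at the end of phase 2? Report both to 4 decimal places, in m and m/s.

phase 1: p=-0.1637, T=0.564, ωT=1.730521, cosh=2.910393, sinh=2.733201; start (x,ẋ)=(-0.023200, -0.016400) → end (x,ẋ)=(0.230601, 1.130542)
phase 2: p=0.2655, T=0.332, ωT=1.018676, cosh=1.565299, sinh=1.204226; start (x,ẋ)=(0.230601, 1.130542) → end (x,ẋ)=(0.654581, 1.640688)

x = 0.6546, ẋ = 1.6407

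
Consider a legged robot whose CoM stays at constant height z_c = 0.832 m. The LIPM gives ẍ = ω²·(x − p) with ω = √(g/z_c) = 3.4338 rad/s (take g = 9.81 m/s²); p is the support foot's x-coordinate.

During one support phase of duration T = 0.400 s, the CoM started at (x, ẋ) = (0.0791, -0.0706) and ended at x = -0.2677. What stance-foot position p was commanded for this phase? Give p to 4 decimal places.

ωT = 3.4338·0.400 = 1.373520; cosh(ωT) = 2.101221, sinh(ωT) = 1.848007
x(T) = p + (x₀−p)·cosh(ωT) + (ẋ₀/ω)·sinh(ωT) ⇒ p·(1 − cosh) = x(T) − x₀·cosh − (ẋ₀/ω)·sinh
numerator   = -0.2677 − (0.0791)·2.101221 − (-0.0706/3.4338)·1.848007 = -0.395911
denominator = 1 − 2.101221 = -1.101221
p = -0.395911 / -1.101221 = 0.3595

p = 0.3595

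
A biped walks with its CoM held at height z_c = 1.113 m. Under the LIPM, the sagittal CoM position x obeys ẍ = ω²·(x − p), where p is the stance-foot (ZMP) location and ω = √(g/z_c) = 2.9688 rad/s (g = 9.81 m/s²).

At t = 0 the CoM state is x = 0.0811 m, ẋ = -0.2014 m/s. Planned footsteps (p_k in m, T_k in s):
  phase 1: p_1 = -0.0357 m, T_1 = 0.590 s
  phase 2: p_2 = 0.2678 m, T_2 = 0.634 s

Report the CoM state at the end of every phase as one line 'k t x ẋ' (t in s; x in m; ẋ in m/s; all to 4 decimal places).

1 0.5900 0.1214 0.3713
2 1.2240 0.1772 -0.1463

phase 1: p=-0.0357, T=0.590, ωT=1.751592, cosh=2.968634, sinh=2.795137; start (x,ẋ)=(0.081100, -0.201400) → end (x,ẋ)=(0.121418, 0.371347)
phase 2: p=0.2678, T=0.634, ωT=1.882219, cosh=3.360158, sinh=3.207906; start (x,ẋ)=(0.121418, 0.371347) → end (x,ẋ)=(0.177187, -0.146307)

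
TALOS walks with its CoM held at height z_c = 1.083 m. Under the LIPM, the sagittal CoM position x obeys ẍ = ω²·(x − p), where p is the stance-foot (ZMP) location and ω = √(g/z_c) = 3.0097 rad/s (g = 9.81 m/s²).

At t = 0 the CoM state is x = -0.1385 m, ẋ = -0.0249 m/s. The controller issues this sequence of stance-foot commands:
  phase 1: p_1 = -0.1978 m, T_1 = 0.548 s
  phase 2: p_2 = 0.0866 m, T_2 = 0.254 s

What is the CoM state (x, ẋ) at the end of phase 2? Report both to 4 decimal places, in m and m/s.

x = 0.0031, ẋ = 0.1291

phase 1: p=-0.1978, T=0.548, ωT=1.649316, cosh=2.697799, sinh=2.505618; start (x,ẋ)=(-0.138500, -0.024900) → end (x,ẋ)=(-0.058550, 0.380015)
phase 2: p=0.0866, T=0.254, ωT=0.764464, cosh=1.306713, sinh=0.841129; start (x,ẋ)=(-0.058550, 0.380015) → end (x,ẋ)=(0.003134, 0.129117)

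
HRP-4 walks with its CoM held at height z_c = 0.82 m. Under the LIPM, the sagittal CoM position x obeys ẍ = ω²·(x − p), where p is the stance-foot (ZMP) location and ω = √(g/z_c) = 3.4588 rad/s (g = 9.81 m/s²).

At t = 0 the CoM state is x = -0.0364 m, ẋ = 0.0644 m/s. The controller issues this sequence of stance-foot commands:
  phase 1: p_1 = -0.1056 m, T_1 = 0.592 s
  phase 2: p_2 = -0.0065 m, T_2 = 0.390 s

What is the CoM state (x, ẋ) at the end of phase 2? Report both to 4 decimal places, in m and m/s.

phase 1: p=-0.1056, T=0.592, ωT=2.047610, cosh=3.939199, sinh=3.810156; start (x,ẋ)=(-0.036400, 0.064400) → end (x,ẋ)=(0.237935, 1.165641)
phase 2: p=-0.0065, T=0.390, ωT=1.348932, cosh=2.056413, sinh=1.796895; start (x,ẋ)=(0.237935, 1.165641) → end (x,ẋ)=(1.101725, 3.916225)

x = 1.1017, ẋ = 3.9162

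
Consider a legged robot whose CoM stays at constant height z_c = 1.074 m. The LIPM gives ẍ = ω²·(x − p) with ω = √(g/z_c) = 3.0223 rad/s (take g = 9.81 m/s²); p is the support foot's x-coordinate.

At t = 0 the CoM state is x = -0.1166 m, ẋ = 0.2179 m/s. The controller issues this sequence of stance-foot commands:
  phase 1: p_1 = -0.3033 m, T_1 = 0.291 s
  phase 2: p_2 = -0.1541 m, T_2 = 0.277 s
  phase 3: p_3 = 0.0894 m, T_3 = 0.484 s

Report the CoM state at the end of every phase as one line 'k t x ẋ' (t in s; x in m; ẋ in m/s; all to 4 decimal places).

phase 1: p=-0.3033, T=0.291, ωT=0.879489, cosh=1.412332, sinh=0.997337; start (x,ẋ)=(-0.116600, 0.217900) → end (x,ẋ)=(0.032288, 0.870508)
phase 2: p=-0.1541, T=0.277, ωT=0.837177, cosh=1.371384, sinh=0.938453; start (x,ẋ)=(0.032288, 0.870508) → end (x,ẋ)=(0.371810, 1.722450)
phase 3: p=0.0894, T=0.484, ωT=1.462793, cosh=2.274796, sinh=2.043208; start (x,ẋ)=(0.371810, 1.722450) → end (x,ẋ)=(1.896278, 5.662158)

1 0.2910 0.0323 0.8705
2 0.5680 0.3718 1.7224
3 1.0520 1.8963 5.6622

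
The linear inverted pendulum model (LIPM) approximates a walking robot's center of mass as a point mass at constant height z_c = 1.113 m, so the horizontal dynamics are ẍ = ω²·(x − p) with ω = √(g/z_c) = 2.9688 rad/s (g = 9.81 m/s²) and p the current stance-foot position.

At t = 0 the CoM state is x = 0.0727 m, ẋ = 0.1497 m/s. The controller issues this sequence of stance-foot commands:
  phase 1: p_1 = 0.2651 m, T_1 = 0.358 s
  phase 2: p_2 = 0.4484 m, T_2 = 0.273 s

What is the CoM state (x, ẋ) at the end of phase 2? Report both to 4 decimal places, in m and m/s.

phase 1: p=0.2651, T=0.358, ωT=1.062830, cosh=1.620014, sinh=1.274538; start (x,ẋ)=(0.072700, 0.149700) → end (x,ẋ)=(0.017677, -0.485496)
phase 2: p=0.4484, T=0.273, ωT=0.810482, cosh=1.346818, sinh=0.902175; start (x,ẋ)=(0.017677, -0.485496) → end (x,ẋ)=(-0.279241, -1.807513)

x = -0.2792, ẋ = -1.8075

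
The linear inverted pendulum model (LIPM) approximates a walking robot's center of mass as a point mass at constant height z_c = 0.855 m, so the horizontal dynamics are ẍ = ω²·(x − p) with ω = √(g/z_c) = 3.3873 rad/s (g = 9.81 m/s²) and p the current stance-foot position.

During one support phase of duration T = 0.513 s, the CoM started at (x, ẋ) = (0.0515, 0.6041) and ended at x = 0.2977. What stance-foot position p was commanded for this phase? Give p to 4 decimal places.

p = 0.1784

ωT = 3.3873·0.513 = 1.737685; cosh(ωT) = 2.930048, sinh(ωT) = 2.754121
x(T) = p + (x₀−p)·cosh(ωT) + (ẋ₀/ω)·sinh(ωT) ⇒ p·(1 − cosh) = x(T) − x₀·cosh − (ẋ₀/ω)·sinh
numerator   = 0.2977 − (0.0515)·2.930048 − (0.6041/3.3873)·2.754121 = -0.344375
denominator = 1 − 2.930048 = -1.930048
p = -0.344375 / -1.930048 = 0.1784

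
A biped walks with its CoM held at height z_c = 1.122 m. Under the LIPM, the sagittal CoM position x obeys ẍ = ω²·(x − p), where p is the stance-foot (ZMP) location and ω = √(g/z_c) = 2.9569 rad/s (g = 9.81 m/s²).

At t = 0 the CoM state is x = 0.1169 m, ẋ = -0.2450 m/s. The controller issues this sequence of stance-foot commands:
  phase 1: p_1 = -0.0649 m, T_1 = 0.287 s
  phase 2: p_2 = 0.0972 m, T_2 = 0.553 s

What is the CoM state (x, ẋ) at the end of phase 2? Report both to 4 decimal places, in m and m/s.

phase 1: p=-0.0649, T=0.287, ωT=0.848630, cosh=1.382223, sinh=0.954222; start (x,ẋ)=(0.116900, -0.245000) → end (x,ẋ)=(0.107324, 0.174311)
phase 2: p=0.0972, T=0.553, ωT=1.635166, cosh=2.662614, sinh=2.467694; start (x,ẋ)=(0.107324, 0.174311) → end (x,ẋ)=(0.269629, 0.537996)

x = 0.2696, ẋ = 0.5380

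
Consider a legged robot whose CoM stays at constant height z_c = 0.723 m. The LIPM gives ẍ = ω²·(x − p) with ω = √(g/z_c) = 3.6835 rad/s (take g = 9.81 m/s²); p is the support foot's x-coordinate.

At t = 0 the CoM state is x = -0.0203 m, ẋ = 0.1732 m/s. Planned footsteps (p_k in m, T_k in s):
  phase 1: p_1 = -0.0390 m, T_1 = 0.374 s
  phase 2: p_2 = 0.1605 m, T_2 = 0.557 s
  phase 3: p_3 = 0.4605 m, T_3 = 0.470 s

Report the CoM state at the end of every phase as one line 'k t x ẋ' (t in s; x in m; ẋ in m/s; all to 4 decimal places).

1 0.3740 0.0877 0.4931
2 0.9310 0.3850 0.9247
3 1.4010 0.9273 1.9324

phase 1: p=-0.0390, T=0.374, ωT=1.377629, cosh=2.108832, sinh=1.856656; start (x,ẋ)=(-0.020300, 0.173200) → end (x,ẋ)=(0.087736, 0.493139)
phase 2: p=0.1605, T=0.557, ωT=2.051710, cosh=3.954853, sinh=3.826338; start (x,ẋ)=(0.087736, 0.493139) → end (x,ẋ)=(0.384991, 0.924734)
phase 3: p=0.4605, T=0.470, ωT=1.731245, cosh=2.912372, sinh=2.735309; start (x,ẋ)=(0.384991, 0.924734) → end (x,ẋ)=(0.927283, 1.932378)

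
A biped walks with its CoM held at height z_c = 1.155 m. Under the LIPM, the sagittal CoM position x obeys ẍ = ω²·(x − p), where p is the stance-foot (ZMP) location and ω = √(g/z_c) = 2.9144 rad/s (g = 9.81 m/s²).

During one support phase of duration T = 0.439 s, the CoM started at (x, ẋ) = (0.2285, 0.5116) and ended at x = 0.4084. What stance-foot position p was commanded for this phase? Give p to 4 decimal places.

ωT = 2.9144·0.439 = 1.279422; cosh(ωT) = 1.936379, sinh(ωT) = 1.658181
x(T) = p + (x₀−p)·cosh(ωT) + (ẋ₀/ω)·sinh(ωT) ⇒ p·(1 − cosh) = x(T) − x₀·cosh − (ẋ₀/ω)·sinh
numerator   = 0.4084 − (0.2285)·1.936379 − (0.5116/2.9144)·1.658181 = -0.325143
denominator = 1 − 1.936379 = -0.936379
p = -0.325143 / -0.936379 = 0.3472

p = 0.3472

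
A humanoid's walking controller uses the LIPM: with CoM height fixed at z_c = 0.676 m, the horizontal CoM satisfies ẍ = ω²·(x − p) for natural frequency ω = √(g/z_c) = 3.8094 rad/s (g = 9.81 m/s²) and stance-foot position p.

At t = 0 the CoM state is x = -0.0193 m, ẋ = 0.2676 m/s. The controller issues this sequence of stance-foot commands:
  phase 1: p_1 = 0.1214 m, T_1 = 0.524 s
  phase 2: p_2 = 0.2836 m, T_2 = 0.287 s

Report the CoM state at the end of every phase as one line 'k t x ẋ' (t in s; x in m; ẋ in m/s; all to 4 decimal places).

phase 1: p=0.1214, T=0.524, ωT=1.996126, cosh=3.748172, sinh=3.612311; start (x,ẋ)=(-0.019300, 0.267600) → end (x,ẋ)=(-0.152213, -0.933125)
phase 2: p=0.2836, T=0.287, ωT=1.093298, cosh=1.659604, sinh=1.324495; start (x,ẋ)=(-0.152213, -0.933125) → end (x,ẋ)=(-0.764116, -3.747525)

1 0.5240 -0.1522 -0.9331
2 0.8110 -0.7641 -3.7475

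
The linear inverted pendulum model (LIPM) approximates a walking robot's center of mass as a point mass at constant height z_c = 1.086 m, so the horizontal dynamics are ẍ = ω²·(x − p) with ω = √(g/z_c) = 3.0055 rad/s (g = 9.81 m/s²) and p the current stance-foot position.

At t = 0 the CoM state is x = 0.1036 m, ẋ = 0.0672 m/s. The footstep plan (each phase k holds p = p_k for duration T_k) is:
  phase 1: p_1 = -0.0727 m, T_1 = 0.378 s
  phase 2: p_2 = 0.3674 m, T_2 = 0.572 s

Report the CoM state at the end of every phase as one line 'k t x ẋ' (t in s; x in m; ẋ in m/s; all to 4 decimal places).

phase 1: p=-0.0727, T=0.378, ωT=1.136079, cosh=1.717804, sinh=1.396728; start (x,ẋ)=(0.103600, 0.067200) → end (x,ẋ)=(0.261378, 0.855520)
phase 2: p=0.3674, T=0.572, ωT=1.719146, cosh=2.879490, sinh=2.700271; start (x,ẋ)=(0.261378, 0.855520) → end (x,ẋ)=(0.830748, 1.603026)

1 0.3780 0.2614 0.8555
2 0.9500 0.8307 1.6030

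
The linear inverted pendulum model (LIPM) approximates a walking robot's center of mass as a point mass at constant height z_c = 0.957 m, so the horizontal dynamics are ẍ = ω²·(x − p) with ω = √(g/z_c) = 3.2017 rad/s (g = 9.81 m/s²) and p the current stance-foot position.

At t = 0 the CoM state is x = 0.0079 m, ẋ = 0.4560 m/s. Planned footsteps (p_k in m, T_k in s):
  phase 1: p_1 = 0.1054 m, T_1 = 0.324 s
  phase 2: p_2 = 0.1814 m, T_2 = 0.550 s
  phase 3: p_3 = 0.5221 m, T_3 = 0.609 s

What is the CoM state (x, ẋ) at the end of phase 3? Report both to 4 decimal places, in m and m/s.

phase 1: p=0.1054, T=0.324, ωT=1.037351, cosh=1.588062, sinh=1.233670; start (x,ẋ)=(0.007900, 0.456000) → end (x,ẋ)=(0.126269, 0.339047)
phase 2: p=0.1814, T=0.550, ωT=1.760935, cosh=2.994879, sinh=2.822995; start (x,ẋ)=(0.126269, 0.339047) → end (x,ẋ)=(0.315232, 0.517105)
phase 3: p=0.5221, T=0.609, ωT=1.949835, cosh=3.584914, sinh=3.442616; start (x,ẋ)=(0.315232, 0.517105) → end (x,ẋ)=(0.336510, -0.426373)

x = 0.3365, ẋ = -0.4264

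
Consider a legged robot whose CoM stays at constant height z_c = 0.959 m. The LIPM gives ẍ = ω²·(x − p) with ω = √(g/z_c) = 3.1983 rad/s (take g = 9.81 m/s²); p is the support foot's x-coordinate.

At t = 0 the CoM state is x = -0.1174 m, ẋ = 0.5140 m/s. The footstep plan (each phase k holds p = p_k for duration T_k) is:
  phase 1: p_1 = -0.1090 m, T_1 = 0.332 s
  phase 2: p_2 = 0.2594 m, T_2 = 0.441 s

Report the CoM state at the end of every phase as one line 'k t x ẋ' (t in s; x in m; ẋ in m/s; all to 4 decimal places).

1 0.3320 0.0820 0.7978
2 0.7730 0.3549 0.6386

phase 1: p=-0.1090, T=0.332, ωT=1.061836, cosh=1.618747, sinh=1.272927; start (x,ẋ)=(-0.117400, 0.514000) → end (x,ẋ)=(0.081975, 0.797838)
phase 2: p=0.2594, T=0.441, ωT=1.410450, cosh=2.170917, sinh=1.926883; start (x,ẋ)=(0.081975, 0.797838) → end (x,ẋ)=(0.354900, 0.638614)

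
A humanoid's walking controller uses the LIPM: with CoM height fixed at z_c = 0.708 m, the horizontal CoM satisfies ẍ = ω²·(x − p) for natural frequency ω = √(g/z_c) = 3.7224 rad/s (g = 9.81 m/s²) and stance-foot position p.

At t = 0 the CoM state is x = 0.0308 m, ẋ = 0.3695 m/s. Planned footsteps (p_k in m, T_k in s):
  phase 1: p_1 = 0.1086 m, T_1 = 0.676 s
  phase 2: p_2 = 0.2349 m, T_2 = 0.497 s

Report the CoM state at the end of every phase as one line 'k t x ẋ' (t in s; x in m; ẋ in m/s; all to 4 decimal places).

1 0.6760 0.2343 0.5213
2 1.1730 0.6674 1.6924

phase 1: p=0.1086, T=0.676, ωT=2.516342, cosh=6.231988, sinh=6.151233; start (x,ẋ)=(0.030800, 0.369500) → end (x,ẋ)=(0.234347, 0.521306)
phase 2: p=0.2349, T=0.497, ωT=1.850033, cosh=3.258630, sinh=3.101398; start (x,ẋ)=(0.234347, 0.521306) → end (x,ẋ)=(0.667435, 1.692356)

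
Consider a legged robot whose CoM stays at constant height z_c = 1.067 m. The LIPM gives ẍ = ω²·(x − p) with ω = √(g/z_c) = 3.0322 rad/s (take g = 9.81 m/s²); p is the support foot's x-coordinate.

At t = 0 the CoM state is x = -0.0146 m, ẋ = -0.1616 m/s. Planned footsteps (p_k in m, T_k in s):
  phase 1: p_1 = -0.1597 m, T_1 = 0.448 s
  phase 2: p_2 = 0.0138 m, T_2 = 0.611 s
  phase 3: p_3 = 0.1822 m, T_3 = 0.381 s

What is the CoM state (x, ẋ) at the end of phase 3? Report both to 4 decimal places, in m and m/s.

phase 1: p=-0.1597, T=0.448, ωT=1.358426, cosh=2.073565, sinh=1.816499; start (x,ẋ)=(-0.014600, -0.161600) → end (x,ẋ)=(0.044365, 0.464121)
phase 2: p=0.0138, T=0.611, ωT=1.852674, cosh=3.266833, sinh=3.110016; start (x,ẋ)=(0.044365, 0.464121) → end (x,ẋ)=(0.589681, 1.804436)
phase 3: p=0.1822, T=0.381, ωT=1.155268, cosh=1.744924, sinh=1.429951; start (x,ẋ)=(0.589681, 1.804436) → end (x,ẋ)=(1.744176, 4.915401)

x = 1.7442, ẋ = 4.9154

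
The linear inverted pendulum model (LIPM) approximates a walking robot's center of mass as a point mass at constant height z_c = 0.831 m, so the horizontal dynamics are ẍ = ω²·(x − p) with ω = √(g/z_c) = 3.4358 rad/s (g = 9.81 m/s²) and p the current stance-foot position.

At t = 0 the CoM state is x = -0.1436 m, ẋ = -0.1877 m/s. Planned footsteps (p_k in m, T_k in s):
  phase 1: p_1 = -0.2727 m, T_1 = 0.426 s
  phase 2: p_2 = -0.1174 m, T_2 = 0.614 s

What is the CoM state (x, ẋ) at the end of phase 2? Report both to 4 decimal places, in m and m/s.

phase 1: p=-0.2727, T=0.426, ωT=1.463651, cosh=2.276549, sinh=2.045159; start (x,ẋ)=(-0.143600, -0.187700) → end (x,ẋ)=(-0.090526, 0.479846)
phase 2: p=-0.1174, T=0.614, ωT=2.109581, cosh=4.183038, sinh=4.061749; start (x,ẋ)=(-0.090526, 0.479846) → end (x,ẋ)=(0.562282, 2.382253)

x = 0.5623, ẋ = 2.3823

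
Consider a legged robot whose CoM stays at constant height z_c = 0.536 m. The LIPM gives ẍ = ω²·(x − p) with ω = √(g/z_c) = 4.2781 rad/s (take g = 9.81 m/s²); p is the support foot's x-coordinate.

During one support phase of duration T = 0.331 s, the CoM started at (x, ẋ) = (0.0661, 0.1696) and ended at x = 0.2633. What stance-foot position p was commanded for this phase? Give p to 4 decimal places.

ωT = 4.2781·0.331 = 1.416051; cosh(ωT) = 2.181743, sinh(ωT) = 1.939073
x(T) = p + (x₀−p)·cosh(ωT) + (ẋ₀/ω)·sinh(ωT) ⇒ p·(1 − cosh) = x(T) − x₀·cosh − (ẋ₀/ω)·sinh
numerator   = 0.2633 − (0.0661)·2.181743 − (0.1696/4.2781)·1.939073 = 0.042215
denominator = 1 − 2.181743 = -1.181743
p = 0.042215 / -1.181743 = -0.0357

p = -0.0357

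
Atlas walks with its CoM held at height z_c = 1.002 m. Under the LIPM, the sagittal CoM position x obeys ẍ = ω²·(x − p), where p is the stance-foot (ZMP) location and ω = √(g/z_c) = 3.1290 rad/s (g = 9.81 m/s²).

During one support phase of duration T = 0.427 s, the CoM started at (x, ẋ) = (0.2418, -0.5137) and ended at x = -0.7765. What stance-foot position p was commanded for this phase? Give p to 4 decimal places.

p = 0.9458

ωT = 3.1290·0.427 = 1.336083; cosh(ωT) = 2.033493, sinh(ωT) = 1.770620
x(T) = p + (x₀−p)·cosh(ωT) + (ẋ₀/ω)·sinh(ωT) ⇒ p·(1 − cosh) = x(T) − x₀·cosh − (ẋ₀/ω)·sinh
numerator   = -0.7765 − (0.2418)·2.033493 − (-0.5137/3.1290)·1.770620 = -0.977509
denominator = 1 − 2.033493 = -1.033493
p = -0.977509 / -1.033493 = 0.9458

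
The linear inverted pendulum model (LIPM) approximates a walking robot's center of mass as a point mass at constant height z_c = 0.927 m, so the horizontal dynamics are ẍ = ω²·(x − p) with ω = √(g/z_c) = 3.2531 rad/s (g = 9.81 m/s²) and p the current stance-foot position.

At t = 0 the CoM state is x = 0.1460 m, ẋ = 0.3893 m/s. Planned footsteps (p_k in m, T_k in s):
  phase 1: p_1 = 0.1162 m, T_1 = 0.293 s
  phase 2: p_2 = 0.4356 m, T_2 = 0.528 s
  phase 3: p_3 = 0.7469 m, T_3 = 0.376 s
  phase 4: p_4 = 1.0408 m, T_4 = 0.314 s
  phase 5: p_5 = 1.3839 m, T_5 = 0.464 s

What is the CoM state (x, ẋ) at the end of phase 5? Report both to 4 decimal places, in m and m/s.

x = 0.1862, ẋ = -3.5447

phase 1: p=0.1162, T=0.293, ωT=0.953158, cosh=1.489705, sinh=1.104184; start (x,ẋ)=(0.146000, 0.389300) → end (x,ẋ)=(0.292731, 0.686984)
phase 2: p=0.4356, T=0.528, ωT=1.717637, cosh=2.875418, sinh=2.695928; start (x,ẋ)=(0.292731, 0.686984) → end (x,ẋ)=(0.594115, 0.722392)
phase 3: p=0.7469, T=0.376, ωT=1.223166, cosh=1.846112, sinh=1.551815; start (x,ẋ)=(0.594115, 0.722392) → end (x,ẋ)=(0.809442, 0.562326)
phase 4: p=1.0408, T=0.314, ωT=1.021473, cosh=1.568674, sinh=1.208610; start (x,ẋ)=(0.809442, 0.562326) → end (x,ẋ)=(0.886793, -0.027532)
phase 5: p=1.3839, T=0.464, ωT=1.509438, cosh=2.372612, sinh=2.151578; start (x,ẋ)=(0.886793, -0.027532) → end (x,ẋ)=(0.186249, -3.544723)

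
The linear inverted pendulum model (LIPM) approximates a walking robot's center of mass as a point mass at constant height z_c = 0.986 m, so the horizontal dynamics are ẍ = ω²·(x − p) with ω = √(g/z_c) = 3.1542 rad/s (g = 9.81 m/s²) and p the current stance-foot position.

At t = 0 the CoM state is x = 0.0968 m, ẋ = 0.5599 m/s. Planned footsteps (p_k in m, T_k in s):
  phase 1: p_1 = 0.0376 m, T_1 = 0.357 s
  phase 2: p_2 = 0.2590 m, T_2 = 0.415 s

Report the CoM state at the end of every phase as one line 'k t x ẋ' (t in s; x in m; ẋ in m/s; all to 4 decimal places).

phase 1: p=0.0376, T=0.357, ωT=1.126049, cosh=1.703881, sinh=1.379569; start (x,ẋ)=(0.096800, 0.559900) → end (x,ẋ)=(0.383356, 1.211608)
phase 2: p=0.2590, T=0.415, ωT=1.308993, cosh=1.986268, sinh=1.716176; start (x,ẋ)=(0.383356, 1.211608) → end (x,ẋ)=(1.165232, 3.079739)

1 0.3570 0.3834 1.2116
2 0.7720 1.1652 3.0797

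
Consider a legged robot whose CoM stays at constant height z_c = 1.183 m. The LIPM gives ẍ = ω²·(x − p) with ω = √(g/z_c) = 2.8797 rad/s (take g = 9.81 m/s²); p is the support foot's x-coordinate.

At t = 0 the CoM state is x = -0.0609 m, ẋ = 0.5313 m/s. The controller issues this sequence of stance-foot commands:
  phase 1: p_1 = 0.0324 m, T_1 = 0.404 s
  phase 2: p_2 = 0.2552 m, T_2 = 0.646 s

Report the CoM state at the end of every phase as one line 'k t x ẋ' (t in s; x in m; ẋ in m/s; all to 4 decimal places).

phase 1: p=0.0324, T=0.404, ωT=1.163399, cosh=1.756608, sinh=1.444186; start (x,ẋ)=(-0.060900, 0.531300) → end (x,ẋ)=(0.134958, 0.545268)
phase 2: p=0.2552, T=0.646, ωT=1.860286, cosh=3.290602, sinh=3.134974; start (x,ẋ)=(0.134958, 0.545268) → end (x,ẋ)=(0.453136, 0.708744)

1 0.4040 0.1350 0.5453
2 1.0500 0.4531 0.7087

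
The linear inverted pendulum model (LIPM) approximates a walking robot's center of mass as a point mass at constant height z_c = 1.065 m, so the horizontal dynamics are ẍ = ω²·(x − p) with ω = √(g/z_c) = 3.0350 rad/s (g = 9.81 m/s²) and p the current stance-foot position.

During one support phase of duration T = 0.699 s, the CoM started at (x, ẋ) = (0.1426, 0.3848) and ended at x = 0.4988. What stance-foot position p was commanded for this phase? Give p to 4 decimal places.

ωT = 3.0350·0.699 = 2.121465; cosh(ωT) = 4.231604, sinh(ωT) = 4.111748
x(T) = p + (x₀−p)·cosh(ωT) + (ẋ₀/ω)·sinh(ωT) ⇒ p·(1 − cosh) = x(T) − x₀·cosh − (ẋ₀/ω)·sinh
numerator   = 0.4988 − (0.1426)·4.231604 − (0.3848/3.0350)·4.111748 = -0.625945
denominator = 1 − 4.231604 = -3.231604
p = -0.625945 / -3.231604 = 0.1937

p = 0.1937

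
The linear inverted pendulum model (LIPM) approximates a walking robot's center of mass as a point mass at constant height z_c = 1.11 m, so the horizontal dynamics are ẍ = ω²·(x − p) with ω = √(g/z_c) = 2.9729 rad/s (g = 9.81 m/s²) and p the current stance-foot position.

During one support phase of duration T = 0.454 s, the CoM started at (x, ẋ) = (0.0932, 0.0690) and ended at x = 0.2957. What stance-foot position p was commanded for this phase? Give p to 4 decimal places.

p = -0.0588

ωT = 2.9729·0.454 = 1.349697; cosh(ωT) = 2.057787, sinh(ωT) = 1.798468
x(T) = p + (x₀−p)·cosh(ωT) + (ẋ₀/ω)·sinh(ωT) ⇒ p·(1 − cosh) = x(T) − x₀·cosh − (ẋ₀/ω)·sinh
numerator   = 0.2957 − (0.0932)·2.057787 − (0.0690/2.9729)·1.798468 = 0.062172
denominator = 1 − 2.057787 = -1.057787
p = 0.062172 / -1.057787 = -0.0588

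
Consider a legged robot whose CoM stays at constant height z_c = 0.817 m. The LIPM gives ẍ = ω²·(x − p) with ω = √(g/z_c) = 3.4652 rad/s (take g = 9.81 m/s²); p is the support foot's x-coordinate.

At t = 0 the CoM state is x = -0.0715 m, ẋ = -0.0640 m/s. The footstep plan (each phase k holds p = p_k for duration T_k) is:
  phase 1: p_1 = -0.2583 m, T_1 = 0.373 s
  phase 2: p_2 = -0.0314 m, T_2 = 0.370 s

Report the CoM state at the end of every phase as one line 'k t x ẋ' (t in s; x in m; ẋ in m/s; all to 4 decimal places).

1 0.3730 0.0764 0.9645
2 0.7430 0.6408 2.4934

phase 1: p=-0.2583, T=0.373, ωT=1.292520, cosh=1.958265, sinh=1.683687; start (x,ẋ)=(-0.071500, -0.064000) → end (x,ẋ)=(0.076407, 0.964520)
phase 2: p=-0.0314, T=0.370, ωT=1.282124, cosh=1.940867, sinh=1.663420; start (x,ẋ)=(0.076407, 0.964520) → end (x,ẋ)=(0.640844, 2.493416)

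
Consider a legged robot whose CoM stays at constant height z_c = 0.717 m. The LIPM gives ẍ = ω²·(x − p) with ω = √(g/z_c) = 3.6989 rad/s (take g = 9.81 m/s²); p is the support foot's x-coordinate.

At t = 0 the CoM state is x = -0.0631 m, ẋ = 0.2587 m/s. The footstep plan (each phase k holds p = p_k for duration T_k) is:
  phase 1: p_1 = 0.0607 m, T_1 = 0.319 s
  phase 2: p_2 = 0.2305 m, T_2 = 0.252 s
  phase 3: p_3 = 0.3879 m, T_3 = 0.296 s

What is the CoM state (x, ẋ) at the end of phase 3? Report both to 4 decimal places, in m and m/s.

x = -1.1985, ẋ = -5.5615

phase 1: p=0.0607, T=0.319, ωT=1.179949, cosh=1.780751, sinh=1.473457; start (x,ẋ)=(-0.063100, 0.258700) → end (x,ẋ)=(-0.056704, -0.214051)
phase 2: p=0.2305, T=0.252, ωT=0.932123, cosh=1.466806, sinh=1.073089; start (x,ẋ)=(-0.056704, -0.214051) → end (x,ẋ)=(-0.252871, -1.453955)
phase 3: p=0.3879, T=0.296, ωT=1.094874, cosh=1.661694, sinh=1.327113; start (x,ẋ)=(-0.252871, -1.453955) → end (x,ẋ)=(-1.198523, -5.561480)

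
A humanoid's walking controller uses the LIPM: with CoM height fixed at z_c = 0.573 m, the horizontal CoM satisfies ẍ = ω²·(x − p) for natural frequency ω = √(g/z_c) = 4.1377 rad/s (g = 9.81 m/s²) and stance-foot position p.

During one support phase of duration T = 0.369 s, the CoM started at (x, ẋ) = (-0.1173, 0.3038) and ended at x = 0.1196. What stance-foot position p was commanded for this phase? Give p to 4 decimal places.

p = -0.1711

ωT = 4.1377·0.369 = 1.526811; cosh(ωT) = 2.410351, sinh(ωT) = 2.193124
x(T) = p + (x₀−p)·cosh(ωT) + (ẋ₀/ω)·sinh(ωT) ⇒ p·(1 − cosh) = x(T) − x₀·cosh − (ẋ₀/ω)·sinh
numerator   = 0.1196 − (-0.1173)·2.410351 − (0.3038/4.1377)·2.193124 = 0.241310
denominator = 1 − 2.410351 = -1.410351
p = 0.241310 / -1.410351 = -0.1711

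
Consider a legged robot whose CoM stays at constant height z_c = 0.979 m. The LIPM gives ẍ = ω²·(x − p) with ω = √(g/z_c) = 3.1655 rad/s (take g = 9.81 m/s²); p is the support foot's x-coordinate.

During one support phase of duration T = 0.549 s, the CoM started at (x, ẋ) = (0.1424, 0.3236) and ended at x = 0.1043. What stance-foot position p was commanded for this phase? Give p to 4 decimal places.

p = 0.3080

ωT = 3.1655·0.549 = 1.737860; cosh(ωT) = 2.930529, sinh(ωT) = 2.754632
x(T) = p + (x₀−p)·cosh(ωT) + (ẋ₀/ω)·sinh(ωT) ⇒ p·(1 − cosh) = x(T) − x₀·cosh − (ẋ₀/ω)·sinh
numerator   = 0.1043 − (0.1424)·2.930529 − (0.3236/3.1655)·2.754632 = -0.594605
denominator = 1 − 2.930529 = -1.930529
p = -0.594605 / -1.930529 = 0.3080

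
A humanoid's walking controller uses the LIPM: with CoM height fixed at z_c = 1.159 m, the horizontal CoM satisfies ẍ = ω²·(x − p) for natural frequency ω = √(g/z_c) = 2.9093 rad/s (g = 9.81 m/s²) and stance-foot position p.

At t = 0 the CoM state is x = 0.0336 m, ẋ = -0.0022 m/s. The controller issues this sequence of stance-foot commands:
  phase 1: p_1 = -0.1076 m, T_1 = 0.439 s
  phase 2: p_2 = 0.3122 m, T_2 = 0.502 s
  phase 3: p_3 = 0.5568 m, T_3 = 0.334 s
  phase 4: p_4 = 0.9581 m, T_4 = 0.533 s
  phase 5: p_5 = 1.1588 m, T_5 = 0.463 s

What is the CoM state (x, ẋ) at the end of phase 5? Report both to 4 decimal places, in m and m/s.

x = -0.1064, ẋ = -3.4444

phase 1: p=-0.1076, T=0.439, ωT=1.277183, cosh=1.932671, sinh=1.653850; start (x,ẋ)=(0.033600, -0.002200) → end (x,ẋ)=(0.164043, 0.675138)
phase 2: p=0.3122, T=0.502, ωT=1.460469, cosh=2.270053, sinh=2.037925; start (x,ẋ)=(0.164043, 0.675138) → end (x,ẋ)=(0.448800, 0.654184)
phase 3: p=0.5568, T=0.334, ωT=0.971706, cosh=1.510443, sinh=1.132006; start (x,ẋ)=(0.448800, 0.654184) → end (x,ẋ)=(0.648215, 0.632426)
phase 4: p=0.9581, T=0.533, ωT=1.550657, cosh=2.463337, sinh=2.251229; start (x,ẋ)=(0.648215, 0.632426) → end (x,ẋ)=(0.684121, -0.471717)
phase 5: p=1.1588, T=0.463, ωT=1.347006, cosh=2.052955, sinh=1.792938; start (x,ẋ)=(0.684121, -0.471717) → end (x,ẋ)=(-0.106403, -3.444430)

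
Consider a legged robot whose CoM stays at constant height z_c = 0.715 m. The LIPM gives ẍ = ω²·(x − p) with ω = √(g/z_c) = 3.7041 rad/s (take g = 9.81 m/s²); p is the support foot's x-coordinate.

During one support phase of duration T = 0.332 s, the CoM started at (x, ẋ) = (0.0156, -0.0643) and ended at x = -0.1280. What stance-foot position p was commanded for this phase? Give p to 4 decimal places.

p = 0.1516

ωT = 3.7041·0.332 = 1.229761; cosh(ωT) = 1.856388, sinh(ωT) = 1.564025
x(T) = p + (x₀−p)·cosh(ωT) + (ẋ₀/ω)·sinh(ωT) ⇒ p·(1 − cosh) = x(T) − x₀·cosh − (ẋ₀/ω)·sinh
numerator   = -0.1280 − (0.0156)·1.856388 − (-0.0643/3.7041)·1.564025 = -0.129810
denominator = 1 − 1.856388 = -0.856388
p = -0.129810 / -0.856388 = 0.1516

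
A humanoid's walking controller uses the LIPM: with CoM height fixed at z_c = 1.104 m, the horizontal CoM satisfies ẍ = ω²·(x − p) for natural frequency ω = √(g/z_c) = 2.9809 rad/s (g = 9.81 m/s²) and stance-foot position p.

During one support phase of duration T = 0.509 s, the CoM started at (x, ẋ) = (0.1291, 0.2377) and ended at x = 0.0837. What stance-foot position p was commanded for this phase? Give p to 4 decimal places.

p = 0.2863

ωT = 2.9809·0.509 = 1.517278; cosh(ωT) = 2.389552, sinh(ωT) = 2.170244
x(T) = p + (x₀−p)·cosh(ωT) + (ẋ₀/ω)·sinh(ωT) ⇒ p·(1 − cosh) = x(T) − x₀·cosh − (ẋ₀/ω)·sinh
numerator   = 0.0837 − (0.1291)·2.389552 − (0.2377/2.9809)·2.170244 = -0.397849
denominator = 1 − 2.389552 = -1.389552
p = -0.397849 / -1.389552 = 0.2863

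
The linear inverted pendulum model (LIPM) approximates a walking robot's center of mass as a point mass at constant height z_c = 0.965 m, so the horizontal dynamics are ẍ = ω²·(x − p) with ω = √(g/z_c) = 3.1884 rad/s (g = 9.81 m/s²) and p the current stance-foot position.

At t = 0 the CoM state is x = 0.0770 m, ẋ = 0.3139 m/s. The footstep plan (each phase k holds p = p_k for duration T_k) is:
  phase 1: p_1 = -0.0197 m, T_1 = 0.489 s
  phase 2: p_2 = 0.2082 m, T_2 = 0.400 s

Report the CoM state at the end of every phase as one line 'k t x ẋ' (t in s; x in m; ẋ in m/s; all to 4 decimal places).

1 0.4890 0.4441 1.4798
2 0.8890 1.4293 4.0966

phase 1: p=-0.0197, T=0.489, ωT=1.559128, cosh=2.482495, sinh=2.272176; start (x,ẋ)=(0.077000, 0.313900) → end (x,ẋ)=(0.444054, 1.479809)
phase 2: p=0.2082, T=0.400, ωT=1.275360, cosh=1.929660, sinh=1.650330; start (x,ẋ)=(0.444054, 1.479809) → end (x,ẋ)=(1.429274, 4.096573)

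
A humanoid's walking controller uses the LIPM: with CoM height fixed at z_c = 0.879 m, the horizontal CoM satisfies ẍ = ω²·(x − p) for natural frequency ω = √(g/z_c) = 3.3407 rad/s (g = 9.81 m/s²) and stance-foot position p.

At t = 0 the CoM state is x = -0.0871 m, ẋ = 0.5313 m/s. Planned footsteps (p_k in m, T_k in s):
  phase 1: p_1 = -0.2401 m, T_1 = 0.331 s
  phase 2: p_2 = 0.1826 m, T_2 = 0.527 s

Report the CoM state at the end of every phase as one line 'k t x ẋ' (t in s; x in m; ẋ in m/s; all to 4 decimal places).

phase 1: p=-0.2401, T=0.331, ωT=1.105772, cosh=1.676255, sinh=1.345300; start (x,ẋ)=(-0.087100, 0.531300) → end (x,ẋ)=(0.230322, 1.578214)
phase 2: p=0.1826, T=0.527, ωT=1.760549, cosh=2.993790, sinh=2.821839; start (x,ẋ)=(0.230322, 1.578214) → end (x,ẋ)=(1.658562, 5.174707)

1 0.3310 0.2303 1.5782
2 0.8580 1.6586 5.1747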